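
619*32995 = 20423905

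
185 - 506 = -321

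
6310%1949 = 463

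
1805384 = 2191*824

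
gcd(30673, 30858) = 37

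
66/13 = 5 + 1/13 ≈ 5.08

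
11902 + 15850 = 27752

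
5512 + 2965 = 8477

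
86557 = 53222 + 33335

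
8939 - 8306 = 633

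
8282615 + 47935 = 8330550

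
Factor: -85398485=-1*5^1*419^1*40763^1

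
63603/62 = 1025+53/62 ≈ 1025.85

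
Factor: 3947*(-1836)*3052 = -1*2^4*3^3*7^1*17^1*109^1*3947^1 = -22116903984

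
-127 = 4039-4166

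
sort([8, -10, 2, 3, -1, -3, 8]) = [-10, -3, -1, 2, 3, 8, 8]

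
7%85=7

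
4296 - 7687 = -3391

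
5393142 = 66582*81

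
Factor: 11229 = 3^1 * 19^1 * 197^1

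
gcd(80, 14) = 2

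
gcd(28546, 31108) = 14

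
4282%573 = 271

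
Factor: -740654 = -1*2^1*107^1*3461^1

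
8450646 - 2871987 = 5578659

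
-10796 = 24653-35449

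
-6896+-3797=-10693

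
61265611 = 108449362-47183751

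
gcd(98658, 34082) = 2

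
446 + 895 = 1341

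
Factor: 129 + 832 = 31^2 = 961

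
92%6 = 2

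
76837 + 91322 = 168159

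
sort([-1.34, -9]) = [-9, -1.34]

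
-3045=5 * (-609)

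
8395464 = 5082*1652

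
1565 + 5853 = 7418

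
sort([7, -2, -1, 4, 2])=[-2, -1, 2, 4, 7]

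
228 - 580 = -352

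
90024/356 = 252 + 78/89 ≈ 252.88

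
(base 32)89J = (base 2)10000100110011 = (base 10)8499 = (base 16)2133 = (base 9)12583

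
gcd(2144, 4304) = 16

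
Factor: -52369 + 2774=-1*5^1*7^1*13^1*109^1=-49595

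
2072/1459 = 1 + 613/1459 ≈ 1.42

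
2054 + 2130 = 4184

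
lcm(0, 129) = 0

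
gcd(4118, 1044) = 58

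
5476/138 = 2738/69 ≈ 39.68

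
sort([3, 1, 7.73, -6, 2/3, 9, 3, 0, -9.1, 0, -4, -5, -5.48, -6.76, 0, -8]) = [-9.1, -8, -6.76, -6, -5.48, -5, -4, 0, 0, 0, 2/3, 1, 3, 3, 7.73, 9]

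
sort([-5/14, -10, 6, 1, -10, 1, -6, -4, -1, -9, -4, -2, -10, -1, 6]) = [-10, -10, -10, -9, -6, -4, -4, -2, -1, -1, -5/14, 1, 1, 6, 6]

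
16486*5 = 82430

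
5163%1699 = 66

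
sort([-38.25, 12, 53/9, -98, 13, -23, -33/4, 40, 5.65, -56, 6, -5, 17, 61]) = [-98, -56, -38.25, -23, -33/4, -5, 5.65, 53/9, 6, 12, 13, 17, 40, 61]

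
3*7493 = 22479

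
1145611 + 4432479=5578090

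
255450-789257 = -533807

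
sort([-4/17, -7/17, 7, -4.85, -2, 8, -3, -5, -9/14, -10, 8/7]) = [-10, -5, -4.85, -3, -2, -9/14, -7/17, -4/17, 8/7, 7, 8]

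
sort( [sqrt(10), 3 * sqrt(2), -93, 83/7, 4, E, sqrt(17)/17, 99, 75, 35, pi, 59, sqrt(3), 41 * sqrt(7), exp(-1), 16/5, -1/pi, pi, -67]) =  [-93, -67, -1/pi, sqrt(17)/17, exp(-1), sqrt(3), E, pi, pi, sqrt(10), 16/5, 4, 3 * sqrt(2), 83/7, 35, 59, 75, 99, 41 * sqrt(7)]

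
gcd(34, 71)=1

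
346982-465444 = -118462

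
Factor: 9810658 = 2^1*11^1*13^1*34303^1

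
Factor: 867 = 3^1 * 17^2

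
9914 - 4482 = 5432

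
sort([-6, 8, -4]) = [-6, -4, 8]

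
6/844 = 3/422 ≈ 0.00711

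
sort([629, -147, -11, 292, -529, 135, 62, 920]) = [-529, -147, -11, 62, 135, 292, 629, 920]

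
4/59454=2/29727 ≈ 0.0000673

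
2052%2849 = 2052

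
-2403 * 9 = -21627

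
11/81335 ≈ 0.000135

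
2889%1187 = 515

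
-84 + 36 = -48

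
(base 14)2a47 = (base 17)18ge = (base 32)7an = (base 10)7511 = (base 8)16527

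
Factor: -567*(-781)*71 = 3^4*7^1*11^1*71^2 = 31440717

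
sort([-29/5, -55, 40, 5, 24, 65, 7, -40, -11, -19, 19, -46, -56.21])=[-56.21, -55, -46, -40, -19, -11, -29/5, 5, 7, 19, 24, 40, 65]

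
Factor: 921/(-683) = -1*3^1*307^1*683^(-1)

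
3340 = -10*(-334)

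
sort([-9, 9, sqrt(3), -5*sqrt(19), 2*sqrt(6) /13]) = [-5*sqrt(19), -9, 2*sqrt(6) /13, sqrt(3), 9]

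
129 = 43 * 3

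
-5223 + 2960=-2263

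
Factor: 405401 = 405401^1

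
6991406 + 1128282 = 8119688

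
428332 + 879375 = 1307707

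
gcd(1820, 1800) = 20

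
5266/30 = 175 + 8/15 ≈ 175.53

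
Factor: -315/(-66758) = 2^(-1) * 3^2 * 5^1 * 7^1 * 29^(-1) * 1151^(-1)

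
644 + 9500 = 10144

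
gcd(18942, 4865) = 7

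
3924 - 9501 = -5577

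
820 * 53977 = 44261140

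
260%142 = 118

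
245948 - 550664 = -304716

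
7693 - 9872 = -2179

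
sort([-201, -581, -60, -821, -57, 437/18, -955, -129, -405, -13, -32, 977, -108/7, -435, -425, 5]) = [-955, -821, -581, -435, -425, -405, -201, -129, -60, -57, -32, -108/7, -13, 5, 437/18, 977]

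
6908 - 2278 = 4630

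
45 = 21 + 24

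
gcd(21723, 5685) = 3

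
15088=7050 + 8038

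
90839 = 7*12977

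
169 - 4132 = -3963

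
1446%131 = 5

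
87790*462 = 40558980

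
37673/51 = 738 + 35/51 ≈ 738.69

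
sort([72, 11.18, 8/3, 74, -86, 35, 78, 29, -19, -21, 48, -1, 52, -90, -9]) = [-90, -86, -21, -19, -9, -1, 8/3, 11.18, 29, 35, 48, 52, 72, 74, 78]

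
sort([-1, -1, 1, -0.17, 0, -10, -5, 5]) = [-10, -5, -1, -1, -0.17, 0, 1, 5]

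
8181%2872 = 2437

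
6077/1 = 6077 = 6077.00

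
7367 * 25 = 184175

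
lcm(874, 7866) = 7866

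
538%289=249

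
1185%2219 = 1185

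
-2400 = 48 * (-50)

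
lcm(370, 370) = 370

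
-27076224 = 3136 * (-8634)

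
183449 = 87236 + 96213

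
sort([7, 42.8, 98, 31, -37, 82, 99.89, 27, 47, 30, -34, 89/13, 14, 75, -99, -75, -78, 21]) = [-99, -78, -75, -37, -34, 89/13, 7, 14, 21, 27, 30, 31, 42.8, 47, 75, 82, 98, 99.89]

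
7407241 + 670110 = 8077351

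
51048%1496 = 184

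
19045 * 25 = 476125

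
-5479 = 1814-7293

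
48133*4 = 192532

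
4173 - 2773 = 1400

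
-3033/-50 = 60 + 33/50 = 60.66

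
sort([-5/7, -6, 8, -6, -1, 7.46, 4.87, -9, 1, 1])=[-9, -6, -6, -1, -5/7, 1, 1, 4.87, 7.46, 8]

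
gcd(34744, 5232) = 8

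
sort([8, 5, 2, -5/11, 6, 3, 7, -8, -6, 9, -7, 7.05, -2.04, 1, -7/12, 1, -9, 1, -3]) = [-9, -8, -7, -6, -3, -2.04, -7/12, -5/11, 1, 1, 1, 2, 3, 5, 6, 7, 7.05, 8, 9]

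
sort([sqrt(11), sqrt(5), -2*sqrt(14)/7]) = [-2*sqrt(14)/7, sqrt(5), sqrt(11)]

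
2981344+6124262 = 9105606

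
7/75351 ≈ 0.0000929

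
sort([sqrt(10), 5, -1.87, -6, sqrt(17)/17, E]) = [-6, -1.87, sqrt(17)/17, E, sqrt(10), 5]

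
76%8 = 4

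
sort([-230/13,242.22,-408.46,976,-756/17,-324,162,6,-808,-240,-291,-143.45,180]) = [-808,-408.46,-324,-291,-240,-143.45,-756/17,-230/13,6,162,180,242.22,976]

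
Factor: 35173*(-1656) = -1*2^3*3^2*17^1*23^1*2069^1 = -58246488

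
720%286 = 148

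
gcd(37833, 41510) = 1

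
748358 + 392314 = 1140672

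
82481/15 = 5498 + 11/15 ≈ 5498.73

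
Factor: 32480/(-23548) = -1*2^3*5^1*29^(-1) = -40/29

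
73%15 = 13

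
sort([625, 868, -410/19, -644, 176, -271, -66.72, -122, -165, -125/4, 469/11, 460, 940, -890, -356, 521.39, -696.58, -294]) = [-890, -696.58, -644, -356, -294, -271, -165, -122, -66.72, -125/4, -410/19, 469/11, 176, 460, 521.39, 625, 868, 940]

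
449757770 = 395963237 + 53794533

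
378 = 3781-3403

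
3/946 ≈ 0.00317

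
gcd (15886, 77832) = 94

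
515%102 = 5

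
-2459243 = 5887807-8347050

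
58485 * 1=58485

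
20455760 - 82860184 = -62404424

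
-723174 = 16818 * (-43)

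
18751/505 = 37 + 66/505 ≈ 37.13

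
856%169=11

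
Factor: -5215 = -1*5^1*7^1*149^1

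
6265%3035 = 195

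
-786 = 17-803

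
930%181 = 25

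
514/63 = 8 + 10/63≈8.16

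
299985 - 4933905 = -4633920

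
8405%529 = 470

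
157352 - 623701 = -466349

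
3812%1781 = 250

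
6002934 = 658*9123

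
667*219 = 146073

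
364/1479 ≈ 0.246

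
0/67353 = 0 = 0.00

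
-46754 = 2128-48882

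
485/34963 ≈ 0.0139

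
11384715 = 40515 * 281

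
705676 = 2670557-1964881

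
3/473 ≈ 0.00634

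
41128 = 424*97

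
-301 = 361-662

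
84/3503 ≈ 0.0240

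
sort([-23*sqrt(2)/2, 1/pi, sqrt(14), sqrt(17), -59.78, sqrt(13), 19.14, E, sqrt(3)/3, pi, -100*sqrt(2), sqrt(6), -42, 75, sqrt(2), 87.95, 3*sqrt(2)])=[-100*sqrt(2), -59.78, -42, -23*sqrt(2)/2, 1/pi, sqrt(3)/3, sqrt(2), sqrt(6), E, pi, sqrt(13), sqrt(14), sqrt(17), 3*sqrt(2), 19.14, 75, 87.95]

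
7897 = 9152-1255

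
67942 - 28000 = 39942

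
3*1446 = 4338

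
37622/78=482 + 1/3 ≈ 482.33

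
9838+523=10361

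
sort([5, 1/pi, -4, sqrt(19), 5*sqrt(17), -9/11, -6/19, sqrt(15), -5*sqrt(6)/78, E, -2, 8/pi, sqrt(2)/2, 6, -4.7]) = [-4.7, -4, -2, -9/11, -6/19, -5*sqrt(6)/78, 1/pi, sqrt(2)/2, 8/pi, E, sqrt(15), sqrt(19), 5, 6, 5*sqrt(17)]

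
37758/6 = 6293 = 6293.00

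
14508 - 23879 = -9371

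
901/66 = 13+43/66 ≈ 13.65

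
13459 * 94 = 1265146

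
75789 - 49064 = 26725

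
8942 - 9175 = -233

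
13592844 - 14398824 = -805980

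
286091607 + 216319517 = 502411124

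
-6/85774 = -3/42887≈-0.0000700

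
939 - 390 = 549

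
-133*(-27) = 3591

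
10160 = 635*16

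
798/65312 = 399/32656 ≈ 0.0122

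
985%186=55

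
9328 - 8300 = 1028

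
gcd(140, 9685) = 5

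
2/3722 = 1/1861 ≈ 0.000537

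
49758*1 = 49758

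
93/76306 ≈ 0.00122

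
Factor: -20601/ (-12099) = 3^2*7^1*37^ (-1) = 63/37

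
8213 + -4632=3581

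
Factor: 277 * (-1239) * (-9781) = 3^1 * 7^1 * 59^1 * 277^1 * 9781^1 = 3356868543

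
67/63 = 1 + 4/63 ≈ 1.06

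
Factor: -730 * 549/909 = -1 * 2^1 * 5^1 * 61^1 * 73^1 * 101^(-1) = -44530/101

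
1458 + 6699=8157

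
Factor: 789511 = 789511^1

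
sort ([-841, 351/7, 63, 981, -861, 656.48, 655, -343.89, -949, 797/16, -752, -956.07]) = [-956.07, -949, -861, -841, -752, -343.89, 797/16, 351/7, 63, 655, 656.48, 981]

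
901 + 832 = 1733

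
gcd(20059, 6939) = 1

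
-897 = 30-927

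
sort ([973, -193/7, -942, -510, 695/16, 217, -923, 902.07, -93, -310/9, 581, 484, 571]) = [-942, -923, -510, -93, -310/9, -193/7, 695/16, 217, 484, 571, 581, 902.07, 973]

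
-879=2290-3169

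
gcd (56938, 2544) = 2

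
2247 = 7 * 321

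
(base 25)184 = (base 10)829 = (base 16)33d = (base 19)25c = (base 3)1010201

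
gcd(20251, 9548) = 77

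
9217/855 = 10 + 667/855 ≈ 10.78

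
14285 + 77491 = 91776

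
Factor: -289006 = -1*2^1*83^1*1741^1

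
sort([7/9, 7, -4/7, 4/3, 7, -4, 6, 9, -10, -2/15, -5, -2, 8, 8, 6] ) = [-10, -5, -4, -2, -4/7, -2/15, 7/9, 4/3, 6, 6, 7, 7, 8, 8, 9] 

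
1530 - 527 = 1003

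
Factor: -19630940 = -1*2^2*5^1*7^1*140221^1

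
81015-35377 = 45638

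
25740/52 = 495 = 495.00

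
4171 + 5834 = 10005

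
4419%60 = 39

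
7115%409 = 162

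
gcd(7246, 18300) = 2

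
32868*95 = 3122460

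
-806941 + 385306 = -421635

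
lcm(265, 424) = 2120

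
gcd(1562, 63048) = 142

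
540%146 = 102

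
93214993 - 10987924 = 82227069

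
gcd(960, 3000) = 120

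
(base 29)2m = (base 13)62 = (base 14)5a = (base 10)80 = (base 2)1010000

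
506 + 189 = 695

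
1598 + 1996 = 3594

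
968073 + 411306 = 1379379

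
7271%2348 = 227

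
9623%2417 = 2372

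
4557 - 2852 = 1705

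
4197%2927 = 1270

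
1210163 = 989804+220359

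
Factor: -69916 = -1*2^2*7^1*11^1*227^1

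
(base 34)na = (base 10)792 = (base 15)37c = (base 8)1430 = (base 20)1jc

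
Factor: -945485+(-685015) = -1*2^2*3^1*5^3*1087^1 = -1630500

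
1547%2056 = 1547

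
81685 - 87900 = -6215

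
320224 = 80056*4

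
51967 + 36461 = 88428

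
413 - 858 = -445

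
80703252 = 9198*8774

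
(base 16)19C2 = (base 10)6594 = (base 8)14702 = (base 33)61R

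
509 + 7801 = 8310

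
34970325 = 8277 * 4225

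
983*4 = 3932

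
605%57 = 35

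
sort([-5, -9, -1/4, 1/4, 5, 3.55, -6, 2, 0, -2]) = [-9, -6, -5, -2, -1/4, 0, 1/4, 2, 3.55, 5]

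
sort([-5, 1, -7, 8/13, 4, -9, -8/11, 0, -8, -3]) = [-9, -8, -7, -5, -3, -8/11, 0, 8/13, 1, 4]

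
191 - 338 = -147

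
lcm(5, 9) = 45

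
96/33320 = 12/4165 ≈ 0.00288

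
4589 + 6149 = 10738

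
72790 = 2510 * 29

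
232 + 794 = 1026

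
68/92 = 17/23 ≈ 0.739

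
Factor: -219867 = -1*3^1*83^1*883^1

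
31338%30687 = 651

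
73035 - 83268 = -10233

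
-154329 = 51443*(-3)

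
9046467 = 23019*393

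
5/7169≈0.000697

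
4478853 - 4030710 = 448143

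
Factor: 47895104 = 2^6*748361^1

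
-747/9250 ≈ -0.0808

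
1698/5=339+3/5=339.60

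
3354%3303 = 51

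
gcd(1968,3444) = 492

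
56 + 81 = 137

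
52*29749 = 1546948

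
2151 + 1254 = 3405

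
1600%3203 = 1600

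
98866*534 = 52794444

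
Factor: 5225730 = 2^1 * 3^1 * 5^1 * 373^1 * 467^1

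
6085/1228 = 4 + 1173/1228 ≈ 4.96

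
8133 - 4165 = 3968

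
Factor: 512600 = 2^3*5^2*11^1*233^1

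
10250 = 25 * 410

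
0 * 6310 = 0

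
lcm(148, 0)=0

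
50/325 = 2/13 ≈ 0.154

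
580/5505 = 116/1101 ≈ 0.105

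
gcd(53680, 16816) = 16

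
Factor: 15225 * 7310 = 2^1 * 3^1 * 5^3 * 7^1 * 17^1 * 29^1 * 43^1 = 111294750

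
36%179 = 36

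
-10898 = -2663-8235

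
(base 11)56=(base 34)1r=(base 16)3d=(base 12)51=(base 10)61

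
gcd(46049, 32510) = 1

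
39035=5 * 7807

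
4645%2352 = 2293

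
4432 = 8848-4416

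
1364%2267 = 1364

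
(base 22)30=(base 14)4a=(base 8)102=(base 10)66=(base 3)2110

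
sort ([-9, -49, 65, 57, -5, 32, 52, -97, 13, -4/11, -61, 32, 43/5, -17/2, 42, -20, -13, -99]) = [-99, -97, -61, -49, -20, -13, -9, -17/2, -5, -4/11, 43/5, 13, 32, 32, 42, 52, 57, 65]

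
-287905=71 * (-4055)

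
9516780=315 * 30212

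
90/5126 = 45/2563 ≈ 0.0176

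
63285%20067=3084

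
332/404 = 83/101 ≈ 0.822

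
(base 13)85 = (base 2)1101101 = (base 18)61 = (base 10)109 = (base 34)37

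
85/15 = 17/3 ≈ 5.67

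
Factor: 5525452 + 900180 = 2^5*113^1*1777^1 = 6425632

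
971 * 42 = 40782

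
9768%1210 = 88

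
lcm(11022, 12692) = 418836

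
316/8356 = 79/2089 ≈ 0.0378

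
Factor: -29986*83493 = -1*2^1*3^2*11^1*29^1*47^1*9277^1 = -2503621098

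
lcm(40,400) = 400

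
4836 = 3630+1206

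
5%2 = 1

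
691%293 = 105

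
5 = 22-17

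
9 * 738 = 6642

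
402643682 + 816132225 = 1218775907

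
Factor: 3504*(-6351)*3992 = -1*2^7*3^2*29^1*73^2*499^1 = -88837584768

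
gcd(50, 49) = 1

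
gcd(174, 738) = 6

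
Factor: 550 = 2^1 * 5^2 * 11^1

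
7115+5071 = 12186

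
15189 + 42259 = 57448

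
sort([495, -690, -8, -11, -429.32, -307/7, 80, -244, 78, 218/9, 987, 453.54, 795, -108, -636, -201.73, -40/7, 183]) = [-690, -636, -429.32, -244, -201.73, -108, -307/7, -11, -8, -40/7, 218/9, 78, 80, 183, 453.54, 495, 795, 987]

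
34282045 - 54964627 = -20682582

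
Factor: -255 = -1*3^1*5^1*17^1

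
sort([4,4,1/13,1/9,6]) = [1/13,1/9,4,4,6]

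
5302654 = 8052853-2750199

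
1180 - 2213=-1033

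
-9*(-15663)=140967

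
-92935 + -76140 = -169075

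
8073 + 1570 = 9643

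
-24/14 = -1 - 5/7 ≈ -1.71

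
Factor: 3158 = 2^1*1579^1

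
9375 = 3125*3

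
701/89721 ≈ 0.00781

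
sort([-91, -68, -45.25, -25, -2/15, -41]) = [-91, -68, -45.25, -41, -25, -2/15]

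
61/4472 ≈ 0.0136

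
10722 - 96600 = -85878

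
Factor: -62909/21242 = -1*2^(-1)*7^1*11^1*13^(-1) = -77/26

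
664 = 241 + 423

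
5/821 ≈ 0.00609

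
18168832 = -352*(-51616)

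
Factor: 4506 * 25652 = 2^3 * 3^1 * 11^2 * 53^1 * 751^1 = 115587912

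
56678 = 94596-37918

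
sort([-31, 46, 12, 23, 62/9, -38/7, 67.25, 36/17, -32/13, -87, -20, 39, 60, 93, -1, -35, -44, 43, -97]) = [-97, -87, -44, -35, -31, -20, -38/7, -32/13, -1, 36/17, 62/9, 12, 23, 39, 43, 46, 60, 67.25, 93]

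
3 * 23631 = 70893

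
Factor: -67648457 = -1*17^1*977^1*4073^1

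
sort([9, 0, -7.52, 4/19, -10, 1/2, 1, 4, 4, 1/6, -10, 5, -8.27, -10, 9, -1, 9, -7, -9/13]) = [-10, -10, -10, -8.27, -7.52, -7, -1, -9/13, 0, 1/6, 4/19, 1/2, 1, 4, 4, 5, 9, 9, 9]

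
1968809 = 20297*97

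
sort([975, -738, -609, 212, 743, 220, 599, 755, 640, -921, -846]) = [-921, -846, -738, -609, 212, 220, 599, 640, 743, 755, 975]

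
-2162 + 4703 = 2541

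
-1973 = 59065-61038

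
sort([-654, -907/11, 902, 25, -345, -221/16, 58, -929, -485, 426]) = [-929, -654, -485, -345, -907/11, -221/16, 25, 58, 426, 902]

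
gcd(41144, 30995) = 1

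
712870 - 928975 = -216105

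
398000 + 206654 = 604654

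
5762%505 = 207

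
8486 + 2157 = 10643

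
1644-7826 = -6182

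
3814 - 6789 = -2975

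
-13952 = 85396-99348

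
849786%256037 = 81675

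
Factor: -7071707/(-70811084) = 2^(-2) * 373^1 * 18959^1 * 17702771^(-1)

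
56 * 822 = 46032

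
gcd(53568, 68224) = 64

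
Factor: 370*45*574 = 2^2*3^2*5^2*7^1*37^1*41^1 = 9557100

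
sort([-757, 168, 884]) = [-757, 168, 884]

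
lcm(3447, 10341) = 10341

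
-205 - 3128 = -3333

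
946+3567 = 4513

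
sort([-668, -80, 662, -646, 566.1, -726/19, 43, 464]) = [-668, -646, -80, -726/19, 43, 464, 566.1, 662]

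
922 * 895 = 825190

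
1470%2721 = 1470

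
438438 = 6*73073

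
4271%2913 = 1358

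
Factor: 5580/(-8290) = -1*2^1*3^2*31^1*829^(-1) = -558/829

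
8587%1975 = 687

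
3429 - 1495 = 1934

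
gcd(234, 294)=6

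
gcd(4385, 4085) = 5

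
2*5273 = 10546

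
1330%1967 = 1330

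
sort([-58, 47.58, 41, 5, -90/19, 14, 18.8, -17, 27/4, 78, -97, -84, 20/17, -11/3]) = [-97, -84, -58, -17, -90/19, -11/3, 20/17, 5, 27/4, 14, 18.8, 41, 47.58, 78]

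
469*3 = 1407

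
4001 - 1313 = 2688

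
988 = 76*13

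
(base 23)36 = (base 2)1001011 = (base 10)75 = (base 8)113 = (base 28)2j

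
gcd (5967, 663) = 663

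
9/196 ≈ 0.0459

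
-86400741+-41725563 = -128126304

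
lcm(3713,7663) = 360161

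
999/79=12+51/79≈12.65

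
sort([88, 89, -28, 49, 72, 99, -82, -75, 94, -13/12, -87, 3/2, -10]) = [-87, -82, -75, -28, -10, -13/12, 3/2, 49, 72, 88, 89, 94, 99]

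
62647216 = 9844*6364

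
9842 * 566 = 5570572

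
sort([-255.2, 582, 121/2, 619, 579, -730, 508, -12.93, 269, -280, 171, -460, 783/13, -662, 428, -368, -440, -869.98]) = [-869.98, -730, -662, -460, -440, -368, -280, -255.2, -12.93, 783/13, 121/2, 171, 269, 428, 508, 579, 582, 619]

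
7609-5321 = 2288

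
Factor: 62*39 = 2^1*3^1*13^1*31^1 = 2418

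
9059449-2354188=6705261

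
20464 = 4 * 5116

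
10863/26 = 417 + 21/26 ≈ 417.81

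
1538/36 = 42 + 13/18 ≈ 42.72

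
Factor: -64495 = -1*5^1*12899^1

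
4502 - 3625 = 877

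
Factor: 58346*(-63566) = -1*2^2*37^1*859^1*29173^1 = -3708821836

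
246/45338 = 123/22669 ≈ 0.00543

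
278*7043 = 1957954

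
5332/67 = 79 + 39/67 ≈ 79.58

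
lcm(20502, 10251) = 20502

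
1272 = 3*424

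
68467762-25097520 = 43370242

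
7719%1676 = 1015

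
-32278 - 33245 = -65523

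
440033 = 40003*11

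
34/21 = 1 + 13/21 ≈ 1.62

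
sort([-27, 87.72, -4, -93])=[-93, -27, -4, 87.72]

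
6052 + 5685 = 11737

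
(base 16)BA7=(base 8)5647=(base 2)101110100111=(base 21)6G1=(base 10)2983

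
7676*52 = 399152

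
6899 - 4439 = 2460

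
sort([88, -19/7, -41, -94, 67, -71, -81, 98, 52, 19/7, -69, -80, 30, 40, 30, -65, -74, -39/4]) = [-94, -81, -80, -74, -71, -69, -65, -41, -39/4, -19/7, 19/7, 30, 30, 40, 52, 67, 88, 98]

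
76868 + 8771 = 85639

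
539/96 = 5 + 59/96 ≈ 5.61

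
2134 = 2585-451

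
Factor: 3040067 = 347^1*8761^1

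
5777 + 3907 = 9684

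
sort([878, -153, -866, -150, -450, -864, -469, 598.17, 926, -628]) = [-866, -864, -628, -469, -450, -153, -150, 598.17, 878, 926]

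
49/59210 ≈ 0.000828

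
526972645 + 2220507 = 529193152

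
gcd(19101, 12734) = 6367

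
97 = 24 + 73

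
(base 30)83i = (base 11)5544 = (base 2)1110010001100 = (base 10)7308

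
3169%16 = 1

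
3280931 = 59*55609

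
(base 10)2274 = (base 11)1788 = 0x8e2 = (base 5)33044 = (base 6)14310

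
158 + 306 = 464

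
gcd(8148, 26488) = 28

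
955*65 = 62075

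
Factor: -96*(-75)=2^5*3^2*5^2=7200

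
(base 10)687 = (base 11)575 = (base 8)1257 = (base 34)k7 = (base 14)371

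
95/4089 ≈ 0.0232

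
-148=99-247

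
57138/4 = 14284 + 1/2 = 14284.50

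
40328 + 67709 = 108037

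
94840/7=13548 + 4/7 ≈ 13548.57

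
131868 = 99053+32815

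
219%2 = 1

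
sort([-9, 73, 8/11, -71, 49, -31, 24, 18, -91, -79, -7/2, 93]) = [-91, -79, -71, -31, -9, -7/2, 8/11, 18, 24, 49, 73, 93]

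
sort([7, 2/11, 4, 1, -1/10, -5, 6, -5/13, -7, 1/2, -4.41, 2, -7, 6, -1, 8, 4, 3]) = [-7, -7, -5, -4.41, -1, -5/13, -1/10, 2/11, 1/2, 1, 2, 3, 4, 4, 6, 6, 7, 8]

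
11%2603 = 11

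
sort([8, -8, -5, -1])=[-8, -5, -1, 8]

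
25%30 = 25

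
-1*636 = -636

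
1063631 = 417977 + 645654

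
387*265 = 102555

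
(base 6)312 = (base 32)3k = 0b1110100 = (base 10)116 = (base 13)8c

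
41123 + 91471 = 132594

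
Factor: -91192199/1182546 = -1 * 2^ (-1) * 3^ (-3) * 7^1 * 17^1 * 61^ (-1) * 359^ (-1) * 766321^1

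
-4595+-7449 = -12044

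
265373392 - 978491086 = -713117694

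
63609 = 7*9087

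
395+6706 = 7101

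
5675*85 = 482375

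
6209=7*887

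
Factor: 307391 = 7^1*43913^1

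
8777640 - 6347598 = 2430042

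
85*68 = 5780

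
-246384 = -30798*8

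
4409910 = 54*81665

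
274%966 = 274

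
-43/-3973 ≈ 0.0108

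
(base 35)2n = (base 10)93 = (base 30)33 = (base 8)135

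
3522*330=1162260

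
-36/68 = -9/17 ≈ -0.529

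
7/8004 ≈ 0.000875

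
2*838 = 1676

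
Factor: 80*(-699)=-1*2^4*3^1*5^1*233^1=-55920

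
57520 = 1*57520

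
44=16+28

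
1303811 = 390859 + 912952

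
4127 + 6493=10620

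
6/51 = 2/17 ≈ 0.118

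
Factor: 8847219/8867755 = 3^1 * 5^(-1) * 13^(-1) * 83^1 * 227^(-1) * 601^(-1) * 35531^1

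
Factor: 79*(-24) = -1*2^3*3^1*79^1 = -1896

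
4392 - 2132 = 2260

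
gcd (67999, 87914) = 1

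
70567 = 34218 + 36349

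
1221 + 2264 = 3485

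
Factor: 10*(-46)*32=-1*2^7*5^1*23^1=-14720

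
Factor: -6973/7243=-1*19^1*367^1*7243^(-1)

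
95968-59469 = 36499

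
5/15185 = 1/3037 ≈ 0.000329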